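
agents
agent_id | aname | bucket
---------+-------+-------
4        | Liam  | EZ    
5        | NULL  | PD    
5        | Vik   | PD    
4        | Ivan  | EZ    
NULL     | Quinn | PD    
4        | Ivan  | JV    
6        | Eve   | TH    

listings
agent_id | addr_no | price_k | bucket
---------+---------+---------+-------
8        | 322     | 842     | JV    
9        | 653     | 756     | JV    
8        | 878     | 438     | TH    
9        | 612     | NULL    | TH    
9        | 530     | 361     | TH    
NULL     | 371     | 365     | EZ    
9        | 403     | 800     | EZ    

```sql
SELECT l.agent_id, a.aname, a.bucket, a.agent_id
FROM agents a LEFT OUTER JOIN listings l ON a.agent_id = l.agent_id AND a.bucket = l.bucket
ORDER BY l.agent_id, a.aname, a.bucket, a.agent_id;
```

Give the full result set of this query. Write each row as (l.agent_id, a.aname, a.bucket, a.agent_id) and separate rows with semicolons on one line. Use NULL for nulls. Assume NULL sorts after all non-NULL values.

(NULL, Eve, TH, 6); (NULL, Ivan, EZ, 4); (NULL, Ivan, JV, 4); (NULL, Liam, EZ, 4); (NULL, Quinn, PD, NULL); (NULL, Vik, PD, 5); (NULL, NULL, PD, 5)

LEFT JOIN keeps every row from `agents`; unmatched rows get NULL for `listings`'s columns.
Matching on a.agent_id = l.agent_id AND a.bucket = l.bucket. A NULL in a compared column never satisfies the condition.
- agent_id=4, bucket=EZ: no l row matches, row kept with l columns NULL.
- agent_id=5, bucket=PD: no l row matches, row kept with l columns NULL.
- agent_id=5, bucket=PD: no l row matches, row kept with l columns NULL.
- agent_id=4, bucket=EZ: no l row matches, row kept with l columns NULL.
- agent_id=NULL, bucket=PD: no l row matches, row kept with l columns NULL.
- agent_id=4, bucket=JV: no l row matches, row kept with l columns NULL.
- agent_id=6, bucket=TH: no l row matches, row kept with l columns NULL.
After projecting and ordering:
l.agent_id | a.aname | a.bucket | a.agent_id
NULL | Eve | TH | 6
NULL | Ivan | EZ | 4
NULL | Ivan | JV | 4
NULL | Liam | EZ | 4
NULL | Quinn | PD | NULL
NULL | Vik | PD | 5
NULL | NULL | PD | 5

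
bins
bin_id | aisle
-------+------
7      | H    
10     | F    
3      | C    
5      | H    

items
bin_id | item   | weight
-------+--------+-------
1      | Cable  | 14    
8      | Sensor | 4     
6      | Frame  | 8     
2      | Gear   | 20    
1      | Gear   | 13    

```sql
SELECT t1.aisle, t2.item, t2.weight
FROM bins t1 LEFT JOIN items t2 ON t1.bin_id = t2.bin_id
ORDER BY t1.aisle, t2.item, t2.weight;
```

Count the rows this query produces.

4

LEFT JOIN keeps every row from `bins`; unmatched rows get NULL for `items`'s columns.
Matching on t1.bin_id = t2.bin_id.
- t1 (bin_id=7) has no partner → padded with NULL.
- t1 (bin_id=10) has no partner → padded with NULL.
- t1 (bin_id=3) has no partner → padded with NULL.
- t1 (bin_id=5) has no partner → padded with NULL.
Total: 0 matched + 4 padded = 4 rows.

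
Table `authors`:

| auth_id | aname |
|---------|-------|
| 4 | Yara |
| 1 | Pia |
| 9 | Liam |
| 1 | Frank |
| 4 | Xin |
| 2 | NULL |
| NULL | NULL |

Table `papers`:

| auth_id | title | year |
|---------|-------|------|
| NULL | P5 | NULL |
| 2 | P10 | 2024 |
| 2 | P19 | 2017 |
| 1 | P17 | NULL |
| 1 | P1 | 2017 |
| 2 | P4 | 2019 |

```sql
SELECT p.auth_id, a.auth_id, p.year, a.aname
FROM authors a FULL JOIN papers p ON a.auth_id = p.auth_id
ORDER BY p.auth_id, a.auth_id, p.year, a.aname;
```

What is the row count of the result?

12

FULL OUTER JOIN keeps every row from both sides; unmatched rows get NULL for the other side's columns.
Matching on a.auth_id = p.auth_id. A NULL in a compared column never satisfies the condition.
- a row (auth_id=4): no match → kept, p columns NULL.
- a row (auth_id=1): matches 2 p row(s) → 2 output row(s).
- a row (auth_id=9): no match → kept, p columns NULL.
- a row (auth_id=1): matches 2 p row(s) → 2 output row(s).
- a row (auth_id=4): no match → kept, p columns NULL.
- a row (auth_id=2): matches 3 p row(s) → 3 output row(s).
- a row (auth_id=NULL): no match → kept, p columns NULL.
- 1 row(s) from p found no a partner → padded with NULL.
Total: 7 matched + 5 padded = 12 rows.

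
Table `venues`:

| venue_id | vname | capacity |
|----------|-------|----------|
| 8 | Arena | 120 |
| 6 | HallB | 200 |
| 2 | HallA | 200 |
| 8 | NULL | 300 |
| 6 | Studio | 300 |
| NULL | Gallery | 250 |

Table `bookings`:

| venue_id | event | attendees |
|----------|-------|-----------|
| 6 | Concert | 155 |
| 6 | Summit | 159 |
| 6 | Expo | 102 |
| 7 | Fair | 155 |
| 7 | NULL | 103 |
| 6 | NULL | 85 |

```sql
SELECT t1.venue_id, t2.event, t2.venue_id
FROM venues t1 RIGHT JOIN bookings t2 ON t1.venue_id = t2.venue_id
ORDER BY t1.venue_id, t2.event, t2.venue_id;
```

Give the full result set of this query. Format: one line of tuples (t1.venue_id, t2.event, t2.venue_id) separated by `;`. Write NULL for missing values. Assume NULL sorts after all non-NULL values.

(6, Concert, 6); (6, Concert, 6); (6, Expo, 6); (6, Expo, 6); (6, Summit, 6); (6, Summit, 6); (6, NULL, 6); (6, NULL, 6); (NULL, Fair, 7); (NULL, NULL, 7)

RIGHT JOIN keeps every row from `bookings`; unmatched rows get NULL for `venues`'s columns.
Matching on t1.venue_id = t2.venue_id. A NULL in a compared column never satisfies the condition.
Matched pairs: 8; unmatched t2 rows kept: 2.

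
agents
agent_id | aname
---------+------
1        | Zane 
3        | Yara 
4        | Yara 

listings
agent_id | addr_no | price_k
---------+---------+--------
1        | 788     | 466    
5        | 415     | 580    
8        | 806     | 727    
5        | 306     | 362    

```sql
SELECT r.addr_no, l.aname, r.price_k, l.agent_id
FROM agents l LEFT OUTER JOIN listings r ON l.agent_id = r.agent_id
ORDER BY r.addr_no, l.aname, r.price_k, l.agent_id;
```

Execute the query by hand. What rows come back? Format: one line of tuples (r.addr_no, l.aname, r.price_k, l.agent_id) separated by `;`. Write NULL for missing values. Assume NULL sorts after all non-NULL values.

(788, Zane, 466, 1); (NULL, Yara, NULL, 3); (NULL, Yara, NULL, 4)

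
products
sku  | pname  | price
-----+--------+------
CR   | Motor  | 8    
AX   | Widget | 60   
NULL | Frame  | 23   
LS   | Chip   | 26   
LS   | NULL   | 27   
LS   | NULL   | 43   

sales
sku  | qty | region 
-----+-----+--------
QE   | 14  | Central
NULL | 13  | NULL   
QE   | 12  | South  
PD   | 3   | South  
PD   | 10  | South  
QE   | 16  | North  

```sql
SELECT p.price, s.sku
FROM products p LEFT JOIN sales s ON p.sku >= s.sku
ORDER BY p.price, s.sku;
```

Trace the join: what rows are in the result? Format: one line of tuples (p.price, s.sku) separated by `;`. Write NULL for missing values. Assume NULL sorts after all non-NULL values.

(8, NULL); (23, NULL); (26, NULL); (27, NULL); (43, NULL); (60, NULL)

LEFT JOIN keeps every row from `products`; unmatched rows get NULL for `sales`'s columns.
Matching on p.sku >= s.sku. A NULL in a compared column never satisfies the condition.
Matched pairs: 0; unmatched p rows kept: 6.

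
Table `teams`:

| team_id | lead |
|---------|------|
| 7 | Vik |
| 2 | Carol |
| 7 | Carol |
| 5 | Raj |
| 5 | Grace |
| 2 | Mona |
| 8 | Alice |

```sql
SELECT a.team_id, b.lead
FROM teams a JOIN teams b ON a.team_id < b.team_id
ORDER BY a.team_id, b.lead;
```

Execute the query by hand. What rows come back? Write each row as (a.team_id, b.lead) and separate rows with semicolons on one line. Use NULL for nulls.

INNER JOIN keeps only pairs where the ON condition holds.
Matching on a.team_id < b.team_id.
Matched pairs: 18.

(2, Alice); (2, Alice); (2, Carol); (2, Carol); (2, Grace); (2, Grace); (2, Raj); (2, Raj); (2, Vik); (2, Vik); (5, Alice); (5, Alice); (5, Carol); (5, Carol); (5, Vik); (5, Vik); (7, Alice); (7, Alice)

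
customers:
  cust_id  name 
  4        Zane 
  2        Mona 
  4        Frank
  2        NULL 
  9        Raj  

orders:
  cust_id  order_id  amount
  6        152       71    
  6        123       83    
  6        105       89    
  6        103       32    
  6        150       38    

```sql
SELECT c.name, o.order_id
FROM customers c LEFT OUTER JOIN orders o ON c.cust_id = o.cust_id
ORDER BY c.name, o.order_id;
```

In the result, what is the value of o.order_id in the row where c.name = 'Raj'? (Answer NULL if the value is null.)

NULL

LEFT JOIN keeps every row from `customers`; unmatched rows get NULL for `orders`'s columns.
Matching on c.cust_id = o.cust_id.
Matched pairs: 0; unmatched c rows kept: 5.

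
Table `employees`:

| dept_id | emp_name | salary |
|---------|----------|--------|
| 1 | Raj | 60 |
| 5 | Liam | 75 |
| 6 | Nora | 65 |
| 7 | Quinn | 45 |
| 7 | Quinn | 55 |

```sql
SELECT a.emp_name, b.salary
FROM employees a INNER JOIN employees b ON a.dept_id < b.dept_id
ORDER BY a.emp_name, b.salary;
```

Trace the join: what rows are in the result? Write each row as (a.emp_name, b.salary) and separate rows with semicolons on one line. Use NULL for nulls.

INNER JOIN keeps only pairs where the ON condition holds.
Matching on a.dept_id < b.dept_id.
- a row (dept_id=1): matches 4 b row(s) → 4 output row(s).
- a row (dept_id=5): matches 3 b row(s) → 3 output row(s).
- a row (dept_id=6): matches 2 b row(s) → 2 output row(s).
- a row (dept_id=7): no match → dropped.
- a row (dept_id=7): no match → dropped.
After projecting and ordering:
a.emp_name | b.salary
Liam | 45
Liam | 55
Liam | 65
Nora | 45
Nora | 55
Raj | 45
Raj | 55
Raj | 65
Raj | 75

(Liam, 45); (Liam, 55); (Liam, 65); (Nora, 45); (Nora, 55); (Raj, 45); (Raj, 55); (Raj, 65); (Raj, 75)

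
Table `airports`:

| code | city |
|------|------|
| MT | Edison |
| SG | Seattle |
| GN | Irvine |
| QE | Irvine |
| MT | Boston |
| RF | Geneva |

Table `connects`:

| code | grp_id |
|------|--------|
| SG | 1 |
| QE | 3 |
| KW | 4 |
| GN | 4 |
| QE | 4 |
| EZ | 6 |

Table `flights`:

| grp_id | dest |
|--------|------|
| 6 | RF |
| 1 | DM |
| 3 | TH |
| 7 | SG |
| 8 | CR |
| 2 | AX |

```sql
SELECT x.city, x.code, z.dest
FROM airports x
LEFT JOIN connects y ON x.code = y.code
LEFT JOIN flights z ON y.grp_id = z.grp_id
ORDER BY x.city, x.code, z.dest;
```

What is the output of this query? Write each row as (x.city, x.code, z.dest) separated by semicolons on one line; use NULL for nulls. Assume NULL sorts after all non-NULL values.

Joins associate left-to-right: airports LEFT JOIN connects on code gives 7 intermediate row(s).
Then LEFT JOIN `flights z` on grp_id: each of those 7 rows is kept; rows whose y.grp_id has no match in z get NULL for z's columns.

(Boston, MT, NULL); (Edison, MT, NULL); (Geneva, RF, NULL); (Irvine, GN, NULL); (Irvine, QE, TH); (Irvine, QE, NULL); (Seattle, SG, DM)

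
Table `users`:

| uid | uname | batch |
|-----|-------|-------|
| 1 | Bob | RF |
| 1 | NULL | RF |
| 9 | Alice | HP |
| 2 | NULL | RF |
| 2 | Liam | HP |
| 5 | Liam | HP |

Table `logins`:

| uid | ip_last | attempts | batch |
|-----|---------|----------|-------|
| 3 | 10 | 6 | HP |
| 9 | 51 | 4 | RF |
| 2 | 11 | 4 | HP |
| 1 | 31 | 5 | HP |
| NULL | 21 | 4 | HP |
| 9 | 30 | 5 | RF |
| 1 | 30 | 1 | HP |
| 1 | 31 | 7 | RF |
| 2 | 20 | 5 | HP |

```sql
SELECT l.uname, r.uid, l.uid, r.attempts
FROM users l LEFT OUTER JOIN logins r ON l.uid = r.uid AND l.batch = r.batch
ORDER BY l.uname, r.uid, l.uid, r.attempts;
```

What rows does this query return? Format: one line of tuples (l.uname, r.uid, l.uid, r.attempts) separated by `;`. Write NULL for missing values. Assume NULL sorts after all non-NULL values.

LEFT JOIN keeps every row from `users`; unmatched rows get NULL for `logins`'s columns.
Matching on l.uid = r.uid AND l.batch = r.batch. A NULL in a compared column never satisfies the condition.
Matched pairs: 4; unmatched l rows kept: 3.

(Alice, NULL, 9, NULL); (Bob, 1, 1, 7); (Liam, 2, 2, 4); (Liam, 2, 2, 5); (Liam, NULL, 5, NULL); (NULL, 1, 1, 7); (NULL, NULL, 2, NULL)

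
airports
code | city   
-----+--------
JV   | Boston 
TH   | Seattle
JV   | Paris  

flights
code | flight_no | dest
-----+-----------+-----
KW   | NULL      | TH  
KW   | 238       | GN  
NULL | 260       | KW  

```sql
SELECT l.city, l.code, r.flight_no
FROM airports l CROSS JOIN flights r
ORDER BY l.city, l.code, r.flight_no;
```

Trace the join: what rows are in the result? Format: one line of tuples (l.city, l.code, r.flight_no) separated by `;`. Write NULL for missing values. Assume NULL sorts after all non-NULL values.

(Boston, JV, 238); (Boston, JV, 260); (Boston, JV, NULL); (Paris, JV, 238); (Paris, JV, 260); (Paris, JV, NULL); (Seattle, TH, 238); (Seattle, TH, 260); (Seattle, TH, NULL)

CROSS JOIN pairs every row of `airports` with every row of `flights`: 3 × 3 = 9 rows.
After projecting and ordering:
l.city | l.code | r.flight_no
Boston | JV | 238
Boston | JV | 260
Boston | JV | NULL
Paris | JV | 238
Paris | JV | 260
Paris | JV | NULL
Seattle | TH | 238
Seattle | TH | 260
Seattle | TH | NULL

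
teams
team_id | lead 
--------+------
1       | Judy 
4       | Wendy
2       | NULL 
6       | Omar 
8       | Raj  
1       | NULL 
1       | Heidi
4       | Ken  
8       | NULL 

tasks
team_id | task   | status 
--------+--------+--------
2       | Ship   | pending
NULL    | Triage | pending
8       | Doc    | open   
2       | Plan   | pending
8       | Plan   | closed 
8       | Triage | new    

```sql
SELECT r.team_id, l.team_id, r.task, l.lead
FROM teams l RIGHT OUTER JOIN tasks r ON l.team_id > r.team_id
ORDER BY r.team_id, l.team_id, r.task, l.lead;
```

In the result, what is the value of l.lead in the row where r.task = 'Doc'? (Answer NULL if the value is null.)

NULL

RIGHT JOIN keeps every row from `tasks`; unmatched rows get NULL for `teams`'s columns.
Matching on l.team_id > r.team_id. A NULL in a compared column never satisfies the condition.
Matched pairs: 10; unmatched r rows kept: 4.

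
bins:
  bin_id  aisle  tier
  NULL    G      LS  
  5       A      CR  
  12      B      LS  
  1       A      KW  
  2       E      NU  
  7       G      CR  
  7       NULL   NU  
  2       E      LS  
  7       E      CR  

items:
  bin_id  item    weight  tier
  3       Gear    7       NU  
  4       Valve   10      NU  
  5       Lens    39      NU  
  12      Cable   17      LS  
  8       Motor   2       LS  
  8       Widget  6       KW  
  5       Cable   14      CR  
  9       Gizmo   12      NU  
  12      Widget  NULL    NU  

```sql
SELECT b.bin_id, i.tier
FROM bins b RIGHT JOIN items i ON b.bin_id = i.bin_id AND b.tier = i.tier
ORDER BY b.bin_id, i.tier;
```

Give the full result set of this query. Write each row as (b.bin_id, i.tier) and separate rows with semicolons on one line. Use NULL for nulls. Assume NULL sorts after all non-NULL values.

(5, CR); (12, LS); (NULL, KW); (NULL, LS); (NULL, NU); (NULL, NU); (NULL, NU); (NULL, NU); (NULL, NU)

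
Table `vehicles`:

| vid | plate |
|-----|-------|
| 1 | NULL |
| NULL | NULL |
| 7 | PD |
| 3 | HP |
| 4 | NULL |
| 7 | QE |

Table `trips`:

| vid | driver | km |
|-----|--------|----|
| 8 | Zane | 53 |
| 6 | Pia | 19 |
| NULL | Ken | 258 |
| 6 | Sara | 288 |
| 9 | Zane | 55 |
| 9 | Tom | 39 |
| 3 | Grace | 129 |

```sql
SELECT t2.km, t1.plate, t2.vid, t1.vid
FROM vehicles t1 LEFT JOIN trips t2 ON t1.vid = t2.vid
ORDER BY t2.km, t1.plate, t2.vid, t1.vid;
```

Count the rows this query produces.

6

LEFT JOIN keeps every row from `vehicles`; unmatched rows get NULL for `trips`'s columns.
Matching on t1.vid = t2.vid. A NULL in a compared column never satisfies the condition.
Matched pairs: 1; unmatched t1 rows kept: 5.
Total: 1 matched + 5 padded = 6 rows.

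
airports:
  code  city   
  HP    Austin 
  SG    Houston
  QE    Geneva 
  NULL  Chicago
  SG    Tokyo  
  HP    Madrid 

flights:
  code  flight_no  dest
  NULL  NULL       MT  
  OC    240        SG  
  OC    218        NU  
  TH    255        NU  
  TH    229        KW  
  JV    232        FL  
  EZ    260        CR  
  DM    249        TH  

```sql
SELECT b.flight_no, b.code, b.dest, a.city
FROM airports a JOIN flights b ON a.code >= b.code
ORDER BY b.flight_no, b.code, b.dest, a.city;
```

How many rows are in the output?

19

INNER JOIN keeps only pairs where the ON condition holds.
Matching on a.code >= b.code. A NULL in a compared column never satisfies the condition.
- a[0] code=HP → 2 match(es) in b → 2 row(s).
- a[1] code=SG → 5 match(es) in b → 5 row(s).
- a[2] code=QE → 5 match(es) in b → 5 row(s).
- a[3] code=NULL → no match; dropped.
- a[4] code=SG → 5 match(es) in b → 5 row(s).
- a[5] code=HP → 2 match(es) in b → 2 row(s).
Total: 19 rows.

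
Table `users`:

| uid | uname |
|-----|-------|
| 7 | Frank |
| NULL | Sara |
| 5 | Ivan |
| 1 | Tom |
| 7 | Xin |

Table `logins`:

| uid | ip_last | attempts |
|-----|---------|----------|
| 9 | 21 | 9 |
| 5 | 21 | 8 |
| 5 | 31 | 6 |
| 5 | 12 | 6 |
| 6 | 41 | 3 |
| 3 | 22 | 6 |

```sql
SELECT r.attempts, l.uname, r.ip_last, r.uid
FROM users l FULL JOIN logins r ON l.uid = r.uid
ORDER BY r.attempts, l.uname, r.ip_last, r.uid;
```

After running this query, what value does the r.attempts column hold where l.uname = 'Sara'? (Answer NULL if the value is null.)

FULL OUTER JOIN keeps every row from both sides; unmatched rows get NULL for the other side's columns.
Matching on l.uid = r.uid. A NULL in a compared column never satisfies the condition.
- l[0] uid=7 → no match; kept with NULLs on the r side.
- l[1] uid=NULL → no match; kept with NULLs on the r side.
- l[2] uid=5 → 3 match(es) in r → 3 row(s).
- l[3] uid=1 → no match; kept with NULLs on the r side.
- l[4] uid=7 → no match; kept with NULLs on the r side.
- 3 row(s) from r found no l partner → padded with NULL.

NULL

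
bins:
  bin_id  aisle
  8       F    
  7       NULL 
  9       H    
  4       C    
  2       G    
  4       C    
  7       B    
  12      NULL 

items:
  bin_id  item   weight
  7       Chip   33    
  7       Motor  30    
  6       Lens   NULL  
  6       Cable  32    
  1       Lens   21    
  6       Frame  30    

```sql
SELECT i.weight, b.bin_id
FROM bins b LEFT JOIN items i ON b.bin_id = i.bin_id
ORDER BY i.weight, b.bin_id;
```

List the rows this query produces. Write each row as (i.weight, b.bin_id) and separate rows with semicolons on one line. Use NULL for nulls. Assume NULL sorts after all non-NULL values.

LEFT JOIN keeps every row from `bins`; unmatched rows get NULL for `items`'s columns.
Matching on b.bin_id = i.bin_id.
- bin_id=8: no i row matches, row kept with i columns NULL.
- bin_id=7: 2 matching i row(s), so 2 row(s) emitted.
- bin_id=9: no i row matches, row kept with i columns NULL.
- bin_id=4: no i row matches, row kept with i columns NULL.
- bin_id=2: no i row matches, row kept with i columns NULL.
- bin_id=4: no i row matches, row kept with i columns NULL.
- bin_id=7: 2 matching i row(s), so 2 row(s) emitted.
- bin_id=12: no i row matches, row kept with i columns NULL.
After projecting and ordering:
i.weight | b.bin_id
30 | 7
30 | 7
33 | 7
33 | 7
NULL | 2
NULL | 4
NULL | 4
NULL | 8
NULL | 9
NULL | 12

(30, 7); (30, 7); (33, 7); (33, 7); (NULL, 2); (NULL, 4); (NULL, 4); (NULL, 8); (NULL, 9); (NULL, 12)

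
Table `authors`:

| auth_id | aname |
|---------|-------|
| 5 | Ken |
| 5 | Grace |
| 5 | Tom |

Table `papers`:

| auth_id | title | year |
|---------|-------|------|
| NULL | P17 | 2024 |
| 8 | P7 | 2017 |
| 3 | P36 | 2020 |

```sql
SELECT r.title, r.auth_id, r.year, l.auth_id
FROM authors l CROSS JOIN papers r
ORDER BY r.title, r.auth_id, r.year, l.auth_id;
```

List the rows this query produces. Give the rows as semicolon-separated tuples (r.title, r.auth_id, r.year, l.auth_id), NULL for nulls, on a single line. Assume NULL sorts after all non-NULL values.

(P17, NULL, 2024, 5); (P17, NULL, 2024, 5); (P17, NULL, 2024, 5); (P36, 3, 2020, 5); (P36, 3, 2020, 5); (P36, 3, 2020, 5); (P7, 8, 2017, 5); (P7, 8, 2017, 5); (P7, 8, 2017, 5)

CROSS JOIN pairs every row of `authors` with every row of `papers`: 3 × 3 = 9 rows.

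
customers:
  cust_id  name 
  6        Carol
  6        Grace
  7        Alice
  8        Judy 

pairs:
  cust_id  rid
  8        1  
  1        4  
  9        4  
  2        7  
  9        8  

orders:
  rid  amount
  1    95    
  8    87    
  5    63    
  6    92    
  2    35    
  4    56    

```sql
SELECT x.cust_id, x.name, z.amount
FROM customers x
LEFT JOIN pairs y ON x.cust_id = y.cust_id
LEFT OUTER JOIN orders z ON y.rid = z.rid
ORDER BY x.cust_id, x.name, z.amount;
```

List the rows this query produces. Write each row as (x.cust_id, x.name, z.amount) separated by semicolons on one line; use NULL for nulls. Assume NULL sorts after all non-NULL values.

(6, Carol, NULL); (6, Grace, NULL); (7, Alice, NULL); (8, Judy, 95)

Evaluate left to right. First `customers x LEFT JOIN pairs y` on cust_id: 4 row(s).
Then LEFT JOIN `orders z` on rid: each of those 4 rows is kept; rows whose y.rid has no match in z get NULL for z's columns.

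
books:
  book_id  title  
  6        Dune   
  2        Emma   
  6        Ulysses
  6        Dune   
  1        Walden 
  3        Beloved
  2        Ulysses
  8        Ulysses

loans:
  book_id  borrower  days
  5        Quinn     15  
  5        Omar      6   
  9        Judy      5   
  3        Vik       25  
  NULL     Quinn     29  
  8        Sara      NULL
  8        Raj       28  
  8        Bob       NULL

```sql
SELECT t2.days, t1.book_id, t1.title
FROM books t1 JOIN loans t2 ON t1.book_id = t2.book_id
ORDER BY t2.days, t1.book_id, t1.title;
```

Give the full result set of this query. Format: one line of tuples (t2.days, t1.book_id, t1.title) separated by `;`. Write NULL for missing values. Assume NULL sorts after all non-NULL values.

INNER JOIN keeps only pairs where the ON condition holds.
Matching on t1.book_id = t2.book_id. A NULL in a compared column never satisfies the condition.
Matched pairs: 4.

(25, 3, Beloved); (28, 8, Ulysses); (NULL, 8, Ulysses); (NULL, 8, Ulysses)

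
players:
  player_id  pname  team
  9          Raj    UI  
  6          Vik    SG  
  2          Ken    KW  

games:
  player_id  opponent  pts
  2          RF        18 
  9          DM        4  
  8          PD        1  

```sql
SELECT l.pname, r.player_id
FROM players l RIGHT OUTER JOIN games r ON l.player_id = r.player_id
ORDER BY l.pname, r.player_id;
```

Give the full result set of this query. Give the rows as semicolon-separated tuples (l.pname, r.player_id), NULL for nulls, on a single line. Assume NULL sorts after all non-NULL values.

(Ken, 2); (Raj, 9); (NULL, 8)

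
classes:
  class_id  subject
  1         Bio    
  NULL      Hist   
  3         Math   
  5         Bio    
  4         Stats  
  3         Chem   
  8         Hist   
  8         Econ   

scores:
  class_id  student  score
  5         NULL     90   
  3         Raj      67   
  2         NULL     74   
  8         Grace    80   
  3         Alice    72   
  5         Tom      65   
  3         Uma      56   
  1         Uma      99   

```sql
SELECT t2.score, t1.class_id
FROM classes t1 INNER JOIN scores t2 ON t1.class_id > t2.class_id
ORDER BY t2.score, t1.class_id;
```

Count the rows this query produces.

28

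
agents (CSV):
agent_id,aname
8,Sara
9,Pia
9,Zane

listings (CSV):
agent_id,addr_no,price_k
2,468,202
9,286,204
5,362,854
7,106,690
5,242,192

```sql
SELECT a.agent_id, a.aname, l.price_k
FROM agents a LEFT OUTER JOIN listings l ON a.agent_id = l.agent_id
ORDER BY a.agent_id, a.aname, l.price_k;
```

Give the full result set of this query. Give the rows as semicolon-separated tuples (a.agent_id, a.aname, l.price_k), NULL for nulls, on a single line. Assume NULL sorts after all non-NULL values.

(8, Sara, NULL); (9, Pia, 204); (9, Zane, 204)

LEFT JOIN keeps every row from `agents`; unmatched rows get NULL for `listings`'s columns.
Matching on a.agent_id = l.agent_id.
- a[0] agent_id=8 → no match; kept with NULLs on the l side.
- a[1] agent_id=9 → 1 match(es) in l → 1 row(s).
- a[2] agent_id=9 → 1 match(es) in l → 1 row(s).
After projecting and ordering:
a.agent_id | a.aname | l.price_k
8 | Sara | NULL
9 | Pia | 204
9 | Zane | 204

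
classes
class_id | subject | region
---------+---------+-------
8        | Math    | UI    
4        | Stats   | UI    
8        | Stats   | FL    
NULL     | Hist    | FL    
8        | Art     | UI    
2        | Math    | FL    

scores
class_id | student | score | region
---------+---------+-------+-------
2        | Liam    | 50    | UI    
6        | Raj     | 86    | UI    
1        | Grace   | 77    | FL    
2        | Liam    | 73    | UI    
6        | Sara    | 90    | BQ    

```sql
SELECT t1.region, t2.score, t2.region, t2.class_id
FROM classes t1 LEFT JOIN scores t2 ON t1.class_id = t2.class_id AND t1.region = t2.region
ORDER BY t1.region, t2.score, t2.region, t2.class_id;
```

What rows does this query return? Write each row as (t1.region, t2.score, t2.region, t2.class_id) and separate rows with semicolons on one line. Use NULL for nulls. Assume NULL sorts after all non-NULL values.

(FL, NULL, NULL, NULL); (FL, NULL, NULL, NULL); (FL, NULL, NULL, NULL); (UI, NULL, NULL, NULL); (UI, NULL, NULL, NULL); (UI, NULL, NULL, NULL)

LEFT JOIN keeps every row from `classes`; unmatched rows get NULL for `scores`'s columns.
Matching on t1.class_id = t2.class_id AND t1.region = t2.region. A NULL in a compared column never satisfies the condition.
Matched pairs: 0; unmatched t1 rows kept: 6.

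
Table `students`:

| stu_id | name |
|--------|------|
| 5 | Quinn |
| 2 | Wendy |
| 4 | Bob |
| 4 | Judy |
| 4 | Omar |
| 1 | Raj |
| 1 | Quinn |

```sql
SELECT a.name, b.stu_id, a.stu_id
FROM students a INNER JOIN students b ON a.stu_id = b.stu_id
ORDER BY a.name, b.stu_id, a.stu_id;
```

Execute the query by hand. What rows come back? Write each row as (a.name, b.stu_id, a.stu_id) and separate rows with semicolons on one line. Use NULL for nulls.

INNER JOIN keeps only pairs where the ON condition holds.
Matching on a.stu_id = b.stu_id.
Matched pairs: 15.

(Bob, 4, 4); (Bob, 4, 4); (Bob, 4, 4); (Judy, 4, 4); (Judy, 4, 4); (Judy, 4, 4); (Omar, 4, 4); (Omar, 4, 4); (Omar, 4, 4); (Quinn, 1, 1); (Quinn, 1, 1); (Quinn, 5, 5); (Raj, 1, 1); (Raj, 1, 1); (Wendy, 2, 2)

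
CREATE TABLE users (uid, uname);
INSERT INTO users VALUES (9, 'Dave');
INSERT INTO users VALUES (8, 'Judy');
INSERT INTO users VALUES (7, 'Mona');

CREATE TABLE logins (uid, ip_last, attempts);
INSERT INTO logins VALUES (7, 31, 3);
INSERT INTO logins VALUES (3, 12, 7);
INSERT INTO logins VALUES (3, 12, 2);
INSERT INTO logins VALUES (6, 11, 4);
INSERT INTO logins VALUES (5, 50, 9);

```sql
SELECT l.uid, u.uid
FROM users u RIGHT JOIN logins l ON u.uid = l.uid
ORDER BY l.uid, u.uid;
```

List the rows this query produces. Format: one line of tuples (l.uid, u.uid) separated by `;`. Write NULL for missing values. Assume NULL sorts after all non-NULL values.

RIGHT JOIN keeps every row from `logins`; unmatched rows get NULL for `users`'s columns.
Matching on u.uid = l.uid.
- uid=9: no matching l row.
- uid=8: no matching l row.
- uid=7: 1 matching l row(s), so 1 row(s) emitted.
- plus 4 unmatched l row(s), each kept with NULL u columns.
After projecting and ordering:
l.uid | u.uid
3 | NULL
3 | NULL
5 | NULL
6 | NULL
7 | 7

(3, NULL); (3, NULL); (5, NULL); (6, NULL); (7, 7)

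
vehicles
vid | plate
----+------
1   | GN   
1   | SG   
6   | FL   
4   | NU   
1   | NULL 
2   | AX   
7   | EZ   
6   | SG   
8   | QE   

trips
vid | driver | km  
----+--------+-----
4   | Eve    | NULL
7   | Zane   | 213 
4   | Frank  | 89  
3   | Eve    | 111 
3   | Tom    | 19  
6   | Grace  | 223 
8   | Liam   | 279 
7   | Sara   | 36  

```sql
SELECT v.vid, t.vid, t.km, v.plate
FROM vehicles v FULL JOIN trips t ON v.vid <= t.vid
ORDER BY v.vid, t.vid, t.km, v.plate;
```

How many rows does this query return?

50

FULL OUTER JOIN keeps every row from both sides; unmatched rows get NULL for the other side's columns.
Matching on v.vid <= t.vid.
- vid=1: 8 matching t row(s), so 8 row(s) emitted.
- vid=1: 8 matching t row(s), so 8 row(s) emitted.
- vid=6: 4 matching t row(s), so 4 row(s) emitted.
- vid=4: 6 matching t row(s), so 6 row(s) emitted.
- vid=1: 8 matching t row(s), so 8 row(s) emitted.
- vid=2: 8 matching t row(s), so 8 row(s) emitted.
- vid=7: 3 matching t row(s), so 3 row(s) emitted.
- vid=6: 4 matching t row(s), so 4 row(s) emitted.
- vid=8: 1 matching t row(s), so 1 row(s) emitted.
Total: 50 rows.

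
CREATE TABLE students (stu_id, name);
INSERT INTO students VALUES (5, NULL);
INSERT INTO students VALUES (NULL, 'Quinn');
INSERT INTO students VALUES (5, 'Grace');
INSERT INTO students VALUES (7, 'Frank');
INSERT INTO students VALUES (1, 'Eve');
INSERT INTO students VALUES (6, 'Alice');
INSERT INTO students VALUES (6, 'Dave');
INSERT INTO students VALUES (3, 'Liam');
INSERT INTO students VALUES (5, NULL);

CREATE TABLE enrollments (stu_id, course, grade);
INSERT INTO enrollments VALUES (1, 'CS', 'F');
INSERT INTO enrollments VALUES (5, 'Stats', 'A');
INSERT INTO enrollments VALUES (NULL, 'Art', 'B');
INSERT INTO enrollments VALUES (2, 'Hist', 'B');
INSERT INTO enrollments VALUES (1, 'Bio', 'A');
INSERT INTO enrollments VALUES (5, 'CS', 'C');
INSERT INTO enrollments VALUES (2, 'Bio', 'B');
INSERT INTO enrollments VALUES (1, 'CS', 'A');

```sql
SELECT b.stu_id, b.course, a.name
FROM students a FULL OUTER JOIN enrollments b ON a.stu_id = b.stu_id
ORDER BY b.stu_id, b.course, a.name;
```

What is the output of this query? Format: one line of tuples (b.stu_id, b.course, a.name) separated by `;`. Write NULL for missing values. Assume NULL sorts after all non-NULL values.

(1, Bio, Eve); (1, CS, Eve); (1, CS, Eve); (2, Bio, NULL); (2, Hist, NULL); (5, CS, Grace); (5, CS, NULL); (5, CS, NULL); (5, Stats, Grace); (5, Stats, NULL); (5, Stats, NULL); (NULL, Art, NULL); (NULL, NULL, Alice); (NULL, NULL, Dave); (NULL, NULL, Frank); (NULL, NULL, Liam); (NULL, NULL, Quinn)

FULL OUTER JOIN keeps every row from both sides; unmatched rows get NULL for the other side's columns.
Matching on a.stu_id = b.stu_id. A NULL in a compared column never satisfies the condition.
- stu_id=5: 2 matching b row(s), so 2 row(s) emitted.
- stu_id=NULL: no b row matches, row kept with b columns NULL.
- stu_id=5: 2 matching b row(s), so 2 row(s) emitted.
- stu_id=7: no b row matches, row kept with b columns NULL.
- stu_id=1: 3 matching b row(s), so 3 row(s) emitted.
- stu_id=6: no b row matches, row kept with b columns NULL.
- stu_id=6: no b row matches, row kept with b columns NULL.
- stu_id=3: no b row matches, row kept with b columns NULL.
- stu_id=5: 2 matching b row(s), so 2 row(s) emitted.
- 3 b row(s) had no a match → kept, a columns NULL.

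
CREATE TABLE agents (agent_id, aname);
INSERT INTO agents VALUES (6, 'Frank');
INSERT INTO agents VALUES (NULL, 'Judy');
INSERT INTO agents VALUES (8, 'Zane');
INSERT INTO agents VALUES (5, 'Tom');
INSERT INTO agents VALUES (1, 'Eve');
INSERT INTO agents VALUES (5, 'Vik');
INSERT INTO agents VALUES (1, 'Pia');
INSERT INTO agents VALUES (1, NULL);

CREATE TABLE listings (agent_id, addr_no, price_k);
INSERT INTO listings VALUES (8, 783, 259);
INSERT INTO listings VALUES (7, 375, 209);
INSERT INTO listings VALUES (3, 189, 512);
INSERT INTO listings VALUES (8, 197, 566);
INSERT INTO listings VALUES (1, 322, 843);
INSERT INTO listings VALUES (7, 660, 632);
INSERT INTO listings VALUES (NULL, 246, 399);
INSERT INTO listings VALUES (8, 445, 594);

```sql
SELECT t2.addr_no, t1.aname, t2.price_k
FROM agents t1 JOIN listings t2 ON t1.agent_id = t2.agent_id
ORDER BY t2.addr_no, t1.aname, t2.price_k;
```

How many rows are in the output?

INNER JOIN keeps only pairs where the ON condition holds.
Matching on t1.agent_id = t2.agent_id. A NULL in a compared column never satisfies the condition.
- t1 row (agent_id=6): no match → dropped.
- t1 row (agent_id=NULL): no match → dropped.
- t1 row (agent_id=8): matches 3 t2 row(s) → 3 output row(s).
- t1 row (agent_id=5): no match → dropped.
- t1 row (agent_id=1): matches 1 t2 row(s) → 1 output row(s).
- t1 row (agent_id=5): no match → dropped.
- t1 row (agent_id=1): matches 1 t2 row(s) → 1 output row(s).
- t1 row (agent_id=1): matches 1 t2 row(s) → 1 output row(s).
Total: 6 rows.

6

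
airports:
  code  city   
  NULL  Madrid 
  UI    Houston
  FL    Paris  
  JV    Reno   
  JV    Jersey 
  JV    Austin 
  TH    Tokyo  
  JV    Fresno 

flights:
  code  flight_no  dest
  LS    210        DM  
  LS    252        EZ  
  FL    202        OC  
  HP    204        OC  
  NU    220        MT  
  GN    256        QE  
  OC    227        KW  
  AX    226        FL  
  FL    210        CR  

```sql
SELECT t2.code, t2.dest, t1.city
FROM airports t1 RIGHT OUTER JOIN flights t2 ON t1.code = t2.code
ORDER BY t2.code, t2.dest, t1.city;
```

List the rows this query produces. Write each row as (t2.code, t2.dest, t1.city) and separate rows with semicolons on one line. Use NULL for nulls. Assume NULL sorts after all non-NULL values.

(AX, FL, NULL); (FL, CR, Paris); (FL, OC, Paris); (GN, QE, NULL); (HP, OC, NULL); (LS, DM, NULL); (LS, EZ, NULL); (NU, MT, NULL); (OC, KW, NULL)

RIGHT JOIN keeps every row from `flights`; unmatched rows get NULL for `airports`'s columns.
Matching on t1.code = t2.code. A NULL in a compared column never satisfies the condition.
- t1 row (code=NULL): no match.
- t1 row (code=UI): no match.
- t1 row (code=FL): matches 2 t2 row(s) → 2 output row(s).
- t1 row (code=JV): no match.
- t1 row (code=JV): no match.
- t1 row (code=JV): no match.
- t1 row (code=TH): no match.
- t1 row (code=JV): no match.
- 7 row(s) from t2 found no t1 partner → padded with NULL.
After projecting and ordering:
t2.code | t2.dest | t1.city
AX | FL | NULL
FL | CR | Paris
FL | OC | Paris
GN | QE | NULL
HP | OC | NULL
LS | DM | NULL
LS | EZ | NULL
NU | MT | NULL
OC | KW | NULL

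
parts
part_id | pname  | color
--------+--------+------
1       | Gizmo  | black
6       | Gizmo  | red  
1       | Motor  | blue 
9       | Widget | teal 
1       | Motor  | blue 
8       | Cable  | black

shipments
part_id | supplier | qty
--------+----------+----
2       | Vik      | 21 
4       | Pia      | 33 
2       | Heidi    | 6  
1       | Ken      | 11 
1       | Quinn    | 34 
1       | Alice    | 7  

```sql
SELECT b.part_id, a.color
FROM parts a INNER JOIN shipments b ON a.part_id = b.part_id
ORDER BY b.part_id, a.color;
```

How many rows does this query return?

9

INNER JOIN keeps only pairs where the ON condition holds.
Matching on a.part_id = b.part_id.
- a[0] part_id=1 → 3 match(es) in b → 3 row(s).
- a[1] part_id=6 → no match; dropped.
- a[2] part_id=1 → 3 match(es) in b → 3 row(s).
- a[3] part_id=9 → no match; dropped.
- a[4] part_id=1 → 3 match(es) in b → 3 row(s).
- a[5] part_id=8 → no match; dropped.
Total: 9 rows.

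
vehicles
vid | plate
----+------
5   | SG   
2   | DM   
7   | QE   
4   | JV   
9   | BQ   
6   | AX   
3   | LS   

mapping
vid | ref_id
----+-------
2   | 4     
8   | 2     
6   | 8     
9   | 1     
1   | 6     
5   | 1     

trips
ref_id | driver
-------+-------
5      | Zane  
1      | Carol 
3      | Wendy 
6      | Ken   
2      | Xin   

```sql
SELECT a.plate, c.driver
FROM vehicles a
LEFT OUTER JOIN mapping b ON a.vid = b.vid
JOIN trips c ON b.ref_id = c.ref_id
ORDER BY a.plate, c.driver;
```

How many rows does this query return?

Step 1 — a LEFT JOIN b on vid → 7 row(s).
Then INNER JOIN `trips c` on ref_id: keep only rows whose b.ref_id appears in c.
Result: 2 row(s).

2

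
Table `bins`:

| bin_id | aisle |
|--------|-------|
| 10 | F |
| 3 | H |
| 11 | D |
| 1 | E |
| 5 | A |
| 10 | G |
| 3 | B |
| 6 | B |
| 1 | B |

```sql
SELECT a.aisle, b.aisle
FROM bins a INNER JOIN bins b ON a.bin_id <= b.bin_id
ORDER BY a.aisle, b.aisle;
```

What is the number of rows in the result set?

INNER JOIN keeps only pairs where the ON condition holds.
Matching on a.bin_id <= b.bin_id.
- a (bin_id=10) pairs with 3 row(s) of b.
- a (bin_id=3) pairs with 7 row(s) of b.
- a (bin_id=11) pairs with 1 row(s) of b.
- a (bin_id=1) pairs with 9 row(s) of b.
- a (bin_id=5) pairs with 5 row(s) of b.
- a (bin_id=10) pairs with 3 row(s) of b.
- a (bin_id=3) pairs with 7 row(s) of b.
- a (bin_id=6) pairs with 4 row(s) of b.
- a (bin_id=1) pairs with 9 row(s) of b.
Total: 48 rows.

48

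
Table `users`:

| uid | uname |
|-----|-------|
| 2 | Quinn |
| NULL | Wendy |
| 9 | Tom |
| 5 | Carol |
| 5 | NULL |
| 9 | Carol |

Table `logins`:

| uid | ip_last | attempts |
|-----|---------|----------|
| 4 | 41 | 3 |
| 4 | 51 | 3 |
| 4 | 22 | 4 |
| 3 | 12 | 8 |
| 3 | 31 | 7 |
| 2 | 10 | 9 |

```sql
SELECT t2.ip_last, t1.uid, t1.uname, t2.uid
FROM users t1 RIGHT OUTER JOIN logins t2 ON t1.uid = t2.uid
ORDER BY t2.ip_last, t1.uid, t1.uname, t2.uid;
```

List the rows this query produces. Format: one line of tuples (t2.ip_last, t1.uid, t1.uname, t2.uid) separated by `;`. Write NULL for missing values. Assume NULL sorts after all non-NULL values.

RIGHT JOIN keeps every row from `logins`; unmatched rows get NULL for `users`'s columns.
Matching on t1.uid = t2.uid. A NULL in a compared column never satisfies the condition.
- t1 row (uid=2): matches 1 t2 row(s) → 1 output row(s).
- t1 row (uid=NULL): no match.
- t1 row (uid=9): no match.
- t1 row (uid=5): no match.
- t1 row (uid=5): no match.
- t1 row (uid=9): no match.
- 5 t2 row(s) had no t1 match → kept, t1 columns NULL.
After projecting and ordering:
t2.ip_last | t1.uid | t1.uname | t2.uid
10 | 2 | Quinn | 2
12 | NULL | NULL | 3
22 | NULL | NULL | 4
31 | NULL | NULL | 3
41 | NULL | NULL | 4
51 | NULL | NULL | 4

(10, 2, Quinn, 2); (12, NULL, NULL, 3); (22, NULL, NULL, 4); (31, NULL, NULL, 3); (41, NULL, NULL, 4); (51, NULL, NULL, 4)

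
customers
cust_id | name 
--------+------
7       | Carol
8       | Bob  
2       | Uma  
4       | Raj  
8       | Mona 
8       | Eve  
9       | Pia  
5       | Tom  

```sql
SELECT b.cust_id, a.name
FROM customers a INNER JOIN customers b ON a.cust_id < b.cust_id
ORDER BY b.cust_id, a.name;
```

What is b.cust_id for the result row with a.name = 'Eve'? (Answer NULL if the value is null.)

9

INNER JOIN keeps only pairs where the ON condition holds.
Matching on a.cust_id < b.cust_id.
Matched pairs: 25.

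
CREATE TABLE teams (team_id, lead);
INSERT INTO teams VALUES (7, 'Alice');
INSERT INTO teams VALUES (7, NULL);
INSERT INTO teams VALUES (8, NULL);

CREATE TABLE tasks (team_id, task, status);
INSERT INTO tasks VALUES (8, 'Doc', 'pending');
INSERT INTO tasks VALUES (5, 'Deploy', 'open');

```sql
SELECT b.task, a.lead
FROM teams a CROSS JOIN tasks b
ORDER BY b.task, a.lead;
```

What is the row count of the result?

CROSS JOIN pairs every row of `teams` with every row of `tasks`: 3 × 2 = 6 rows.

6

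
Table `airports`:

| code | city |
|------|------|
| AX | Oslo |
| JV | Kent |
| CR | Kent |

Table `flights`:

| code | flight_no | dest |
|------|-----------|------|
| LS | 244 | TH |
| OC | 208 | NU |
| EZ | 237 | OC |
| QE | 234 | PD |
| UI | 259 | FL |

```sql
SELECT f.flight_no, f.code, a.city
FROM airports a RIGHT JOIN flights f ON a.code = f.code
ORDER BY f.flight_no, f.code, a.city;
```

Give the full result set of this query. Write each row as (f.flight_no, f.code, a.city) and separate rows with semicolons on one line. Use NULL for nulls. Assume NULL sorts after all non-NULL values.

(208, OC, NULL); (234, QE, NULL); (237, EZ, NULL); (244, LS, NULL); (259, UI, NULL)

RIGHT JOIN keeps every row from `flights`; unmatched rows get NULL for `airports`'s columns.
Matching on a.code = f.code.
- a[0] code=AX → no match.
- a[1] code=JV → no match.
- a[2] code=CR → no match.
- 5 row(s) from f found no a partner → padded with NULL.
After projecting and ordering:
f.flight_no | f.code | a.city
208 | OC | NULL
234 | QE | NULL
237 | EZ | NULL
244 | LS | NULL
259 | UI | NULL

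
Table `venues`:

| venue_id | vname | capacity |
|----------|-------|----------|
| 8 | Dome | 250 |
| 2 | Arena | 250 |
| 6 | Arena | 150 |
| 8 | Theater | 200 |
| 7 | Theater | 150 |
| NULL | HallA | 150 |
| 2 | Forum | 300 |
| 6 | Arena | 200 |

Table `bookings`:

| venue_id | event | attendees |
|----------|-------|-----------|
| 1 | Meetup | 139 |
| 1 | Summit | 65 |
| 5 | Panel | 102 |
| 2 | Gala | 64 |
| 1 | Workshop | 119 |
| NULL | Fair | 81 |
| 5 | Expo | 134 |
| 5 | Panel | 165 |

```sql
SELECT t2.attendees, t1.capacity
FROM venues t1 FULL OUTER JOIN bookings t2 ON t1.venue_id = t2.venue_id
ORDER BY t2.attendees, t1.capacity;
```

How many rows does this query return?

15

FULL OUTER JOIN keeps every row from both sides; unmatched rows get NULL for the other side's columns.
Matching on t1.venue_id = t2.venue_id. A NULL in a compared column never satisfies the condition.
- venue_id=8: no t2 row matches, row kept with t2 columns NULL.
- venue_id=2: 1 matching t2 row(s), so 1 row(s) emitted.
- venue_id=6: no t2 row matches, row kept with t2 columns NULL.
- venue_id=8: no t2 row matches, row kept with t2 columns NULL.
- venue_id=7: no t2 row matches, row kept with t2 columns NULL.
- venue_id=NULL: no t2 row matches, row kept with t2 columns NULL.
- venue_id=2: 1 matching t2 row(s), so 1 row(s) emitted.
- venue_id=6: no t2 row matches, row kept with t2 columns NULL.
- 7 t2 row(s) had no t1 match → kept, t1 columns NULL.
Total: 2 matched + 13 padded = 15 rows.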